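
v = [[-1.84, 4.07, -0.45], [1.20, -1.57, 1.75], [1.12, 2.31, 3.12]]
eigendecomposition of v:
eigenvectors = [[0.15, 0.87, 0.89],  [0.32, 0.25, -0.46],  [0.94, -0.43, 0.01]]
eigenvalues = [4.09, -0.44, -3.94]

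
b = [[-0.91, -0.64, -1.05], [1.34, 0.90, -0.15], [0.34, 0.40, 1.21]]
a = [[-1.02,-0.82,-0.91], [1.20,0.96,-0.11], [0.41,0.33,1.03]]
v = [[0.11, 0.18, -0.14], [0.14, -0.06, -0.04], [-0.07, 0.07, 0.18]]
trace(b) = 1.20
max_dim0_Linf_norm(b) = 1.34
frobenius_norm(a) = 2.50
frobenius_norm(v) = 0.36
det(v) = -0.01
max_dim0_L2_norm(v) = 0.23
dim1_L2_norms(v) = [0.25, 0.16, 0.21]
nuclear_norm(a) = 3.33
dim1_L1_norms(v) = [0.43, 0.24, 0.32]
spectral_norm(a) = 2.26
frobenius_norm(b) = 2.59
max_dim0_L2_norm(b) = 1.66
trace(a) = 0.97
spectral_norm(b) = 2.25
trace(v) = 0.23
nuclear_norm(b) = 3.61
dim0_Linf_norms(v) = [0.14, 0.18, 0.18]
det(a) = 0.00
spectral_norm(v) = 0.29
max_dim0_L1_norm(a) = 2.63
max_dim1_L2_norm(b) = 1.62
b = a + v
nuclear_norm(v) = 0.58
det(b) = -0.22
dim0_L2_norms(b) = [1.66, 1.17, 1.61]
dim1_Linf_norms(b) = [1.05, 1.34, 1.21]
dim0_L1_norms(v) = [0.32, 0.31, 0.36]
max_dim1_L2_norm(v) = 0.25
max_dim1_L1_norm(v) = 0.43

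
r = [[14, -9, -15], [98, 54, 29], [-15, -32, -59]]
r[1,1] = 54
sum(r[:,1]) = 13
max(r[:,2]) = 29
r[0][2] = -15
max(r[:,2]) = 29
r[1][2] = 29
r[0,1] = -9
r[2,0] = -15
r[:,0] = [14, 98, -15]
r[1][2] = 29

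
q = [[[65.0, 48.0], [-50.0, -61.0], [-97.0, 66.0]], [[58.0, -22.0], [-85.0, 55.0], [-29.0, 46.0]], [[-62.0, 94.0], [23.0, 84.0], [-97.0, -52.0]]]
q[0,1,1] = -61.0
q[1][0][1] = -22.0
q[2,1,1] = 84.0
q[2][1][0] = 23.0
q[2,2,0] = -97.0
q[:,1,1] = [-61.0, 55.0, 84.0]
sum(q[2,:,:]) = -10.0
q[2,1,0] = 23.0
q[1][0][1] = -22.0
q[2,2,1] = -52.0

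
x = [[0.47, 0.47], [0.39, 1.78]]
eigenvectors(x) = [[-0.97, -0.31],  [0.26, -0.95]]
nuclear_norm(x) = 2.25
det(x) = 0.65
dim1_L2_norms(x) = [0.66, 1.82]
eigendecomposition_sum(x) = [[0.31, -0.1], [-0.09, 0.03]] + [[0.16, 0.57], [0.48, 1.75]]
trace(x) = 2.25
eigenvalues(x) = [0.34, 1.91]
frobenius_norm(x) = 1.94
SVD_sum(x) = [[0.16, 0.56], [0.49, 1.75]] + [[0.31, -0.09], [-0.1, 0.03]]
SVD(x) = [[0.3,  0.95], [0.95,  -0.3]] @ diag([1.909244548834113, 0.34217722417955304]) @ [[0.27, 0.96], [0.96, -0.27]]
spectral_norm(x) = 1.91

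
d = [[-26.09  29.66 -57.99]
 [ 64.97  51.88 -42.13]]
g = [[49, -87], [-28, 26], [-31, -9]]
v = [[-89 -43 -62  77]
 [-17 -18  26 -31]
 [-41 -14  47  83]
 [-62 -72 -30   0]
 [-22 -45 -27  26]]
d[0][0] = -26.09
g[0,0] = 49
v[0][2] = -62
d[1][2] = -42.13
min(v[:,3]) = -31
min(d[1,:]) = -42.13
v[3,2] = -30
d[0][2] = -57.99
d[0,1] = 29.66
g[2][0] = -31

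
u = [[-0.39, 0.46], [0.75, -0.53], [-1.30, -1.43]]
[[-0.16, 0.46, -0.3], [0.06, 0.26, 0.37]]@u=[[0.8, 0.11], [-0.31, -0.64]]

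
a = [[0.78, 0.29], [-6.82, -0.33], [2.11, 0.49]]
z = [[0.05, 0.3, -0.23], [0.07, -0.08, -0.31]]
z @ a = [[-2.49, -0.2], [-0.05, -0.11]]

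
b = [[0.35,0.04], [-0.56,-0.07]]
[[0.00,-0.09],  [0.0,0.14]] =b@[[-0.00,-0.3], [0.0,0.38]]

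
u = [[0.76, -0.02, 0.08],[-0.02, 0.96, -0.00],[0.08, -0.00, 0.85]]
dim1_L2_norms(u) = [0.76, 0.96, 0.85]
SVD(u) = [[-0.14, -0.49, -0.86], [0.99, -0.15, -0.07], [-0.1, -0.86, 0.5]] @ diag([0.9627402407115335, 0.8952520985670712, 0.7120076607213953]) @ [[-0.14,0.99,-0.10], [-0.49,-0.15,-0.86], [-0.86,-0.07,0.50]]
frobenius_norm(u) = 1.50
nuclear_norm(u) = 2.57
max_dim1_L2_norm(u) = 0.96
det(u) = 0.61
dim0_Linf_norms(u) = [0.76, 0.96, 0.85]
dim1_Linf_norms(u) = [0.76, 0.96, 0.85]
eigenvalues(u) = [0.71, 0.9, 0.96]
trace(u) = 2.57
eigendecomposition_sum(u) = [[0.53, 0.04, -0.31],[0.04, 0.0, -0.02],[-0.31, -0.02, 0.18]] + [[0.21, 0.07, 0.37], [0.07, 0.02, 0.12], [0.37, 0.12, 0.66]] + [[0.02, -0.13, 0.01], [-0.13, 0.94, -0.09], [0.01, -0.09, 0.01]]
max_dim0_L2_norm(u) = 0.96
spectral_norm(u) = 0.96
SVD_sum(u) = [[0.02, -0.13, 0.01], [-0.13, 0.94, -0.09], [0.01, -0.09, 0.01]] + [[0.21, 0.07, 0.37], [0.07, 0.02, 0.12], [0.37, 0.12, 0.66]] + [[0.53, 0.04, -0.31], [0.04, 0.00, -0.02], [-0.31, -0.02, 0.18]]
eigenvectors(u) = [[-0.86, -0.49, -0.14], [-0.07, -0.15, 0.99], [0.50, -0.86, -0.10]]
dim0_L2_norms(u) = [0.76, 0.96, 0.85]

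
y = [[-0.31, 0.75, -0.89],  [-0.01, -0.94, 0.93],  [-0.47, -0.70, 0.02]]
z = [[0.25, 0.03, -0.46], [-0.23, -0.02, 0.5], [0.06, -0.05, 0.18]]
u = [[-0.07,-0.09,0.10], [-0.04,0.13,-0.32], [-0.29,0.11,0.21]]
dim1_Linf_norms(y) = [0.89, 0.94, 0.7]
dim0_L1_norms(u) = [0.4, 0.33, 0.63]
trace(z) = 0.41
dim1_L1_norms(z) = [0.74, 0.75, 0.29]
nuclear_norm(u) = 0.81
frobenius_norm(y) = 1.98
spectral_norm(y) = 1.83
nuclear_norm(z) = 0.93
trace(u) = 0.27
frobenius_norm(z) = 0.79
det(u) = -0.01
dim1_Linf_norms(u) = [0.1, 0.32, 0.29]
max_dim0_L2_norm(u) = 0.4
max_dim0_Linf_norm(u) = 0.32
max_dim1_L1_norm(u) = 0.61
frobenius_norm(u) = 0.53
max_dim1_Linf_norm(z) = 0.5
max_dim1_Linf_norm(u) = 0.32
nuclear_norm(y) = 2.67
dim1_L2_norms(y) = [1.2, 1.32, 0.84]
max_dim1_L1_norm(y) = 1.95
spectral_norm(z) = 0.77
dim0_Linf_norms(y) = [0.47, 0.94, 0.93]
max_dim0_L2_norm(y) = 1.39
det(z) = 0.00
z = y @ u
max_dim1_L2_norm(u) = 0.37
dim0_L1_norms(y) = [0.79, 2.39, 1.84]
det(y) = -0.14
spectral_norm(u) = 0.43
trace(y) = -1.23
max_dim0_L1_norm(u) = 0.63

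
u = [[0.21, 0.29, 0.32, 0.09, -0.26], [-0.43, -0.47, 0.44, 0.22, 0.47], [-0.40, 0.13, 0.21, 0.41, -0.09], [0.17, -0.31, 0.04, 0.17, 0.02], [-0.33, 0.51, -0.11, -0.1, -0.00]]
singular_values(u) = [1.03, 0.79, 0.58, 0.31, 0.05]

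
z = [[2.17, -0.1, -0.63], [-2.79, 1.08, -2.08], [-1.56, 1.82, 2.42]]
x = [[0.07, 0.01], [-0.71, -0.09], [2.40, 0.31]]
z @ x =[[-1.29,  -0.16], [-5.95,  -0.77], [4.41,  0.57]]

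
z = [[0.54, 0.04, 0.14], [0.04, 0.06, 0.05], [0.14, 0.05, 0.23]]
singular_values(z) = [0.6, 0.18, 0.05]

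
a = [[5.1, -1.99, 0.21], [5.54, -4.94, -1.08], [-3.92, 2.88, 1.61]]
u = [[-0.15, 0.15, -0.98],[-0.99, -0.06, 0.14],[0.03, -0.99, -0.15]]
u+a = [[4.95, -1.84, -0.77], [4.55, -5.0, -0.94], [-3.89, 1.89, 1.46]]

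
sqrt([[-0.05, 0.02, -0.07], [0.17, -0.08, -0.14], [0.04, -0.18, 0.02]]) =[[0.81, -0.35, -0.14],[1.49, -0.52, -0.19],[1.35, -0.88, 0.19]]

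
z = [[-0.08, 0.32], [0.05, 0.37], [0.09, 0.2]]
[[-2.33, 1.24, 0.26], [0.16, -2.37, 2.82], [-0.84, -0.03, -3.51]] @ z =[[0.27, -0.23], [0.12, -0.26], [-0.25, -0.98]]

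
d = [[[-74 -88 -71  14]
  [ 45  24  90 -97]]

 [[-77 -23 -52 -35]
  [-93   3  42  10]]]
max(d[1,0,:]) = -23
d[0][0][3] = 14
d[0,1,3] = -97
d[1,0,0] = -77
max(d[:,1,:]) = 90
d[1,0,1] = -23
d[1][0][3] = -35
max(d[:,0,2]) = -52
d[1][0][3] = -35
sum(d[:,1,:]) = 24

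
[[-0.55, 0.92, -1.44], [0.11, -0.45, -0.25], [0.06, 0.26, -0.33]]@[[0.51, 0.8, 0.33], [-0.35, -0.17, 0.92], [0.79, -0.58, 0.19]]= [[-1.74, 0.24, 0.39], [0.02, 0.31, -0.43], [-0.32, 0.20, 0.20]]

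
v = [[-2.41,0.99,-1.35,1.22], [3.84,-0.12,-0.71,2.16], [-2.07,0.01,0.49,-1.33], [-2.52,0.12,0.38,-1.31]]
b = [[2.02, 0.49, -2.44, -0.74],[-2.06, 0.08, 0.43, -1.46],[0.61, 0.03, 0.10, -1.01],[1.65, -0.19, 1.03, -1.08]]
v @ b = [[-5.72, -1.37, 7.43, 0.38], [11.13, 1.44, -7.27, -4.28], [-6.10, -0.75, 3.73, 2.46], [-7.27, -0.96, 4.89, 2.72]]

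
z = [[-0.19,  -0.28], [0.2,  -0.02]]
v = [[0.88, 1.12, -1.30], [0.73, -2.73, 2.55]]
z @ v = [[-0.37, 0.55, -0.47], [0.16, 0.28, -0.31]]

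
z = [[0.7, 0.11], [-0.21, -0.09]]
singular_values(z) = [0.74, 0.05]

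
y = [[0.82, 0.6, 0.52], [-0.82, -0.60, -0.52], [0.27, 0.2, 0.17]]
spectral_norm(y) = 1.66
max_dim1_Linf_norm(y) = 0.82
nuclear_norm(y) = 1.66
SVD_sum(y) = [[0.82, 0.60, 0.52], [-0.82, -0.60, -0.52], [0.27, 0.20, 0.17]] + [[0.0, -0.0, 0.00], [-0.00, 0.0, -0.0], [-0.0, 0.00, -0.00]] + [[0.0, -0.00, -0.00], [0.00, -0.00, -0.0], [0.0, -0.0, -0.00]]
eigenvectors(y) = [[-0.69, -0.68, -0.67], [0.69, 0.68, 0.33], [-0.22, 0.28, 0.67]]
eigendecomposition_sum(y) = [[0.83,0.61,0.52], [-0.83,-0.61,-0.52], [0.27,0.2,0.17]] + [[-0.01, -0.01, -0.00], [0.01, 0.01, 0.00], [0.0, 0.0, 0.00]] + [[-0.0, -0.0, -0.00], [0.0, 0.00, 0.0], [0.00, 0.00, 0.00]]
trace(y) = 0.39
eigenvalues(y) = [0.39, 0.0, -0.0]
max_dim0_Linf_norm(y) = 0.82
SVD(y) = [[-0.69,0.16,-0.71], [0.69,-0.16,-0.71], [-0.23,-0.97,-0.00]] @ diag([1.657526303964901, 0.0025596219359962417, 3.847487907555805e-18]) @ [[-0.72, -0.53, -0.46],  [0.2, -0.78, 0.59],  [-0.67, 0.33, 0.67]]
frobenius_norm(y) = 1.66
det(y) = 0.00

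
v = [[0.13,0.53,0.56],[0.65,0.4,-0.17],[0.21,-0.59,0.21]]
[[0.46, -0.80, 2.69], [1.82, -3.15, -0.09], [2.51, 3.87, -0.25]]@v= [[0.1,-1.66,0.96], [-1.83,-0.24,1.54], [2.79,3.03,0.7]]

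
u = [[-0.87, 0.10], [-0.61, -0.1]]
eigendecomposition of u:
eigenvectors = [[-0.74, -0.15], [-0.67, -0.99]]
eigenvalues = [-0.78, -0.19]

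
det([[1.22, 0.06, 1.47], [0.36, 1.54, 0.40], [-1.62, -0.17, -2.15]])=-0.372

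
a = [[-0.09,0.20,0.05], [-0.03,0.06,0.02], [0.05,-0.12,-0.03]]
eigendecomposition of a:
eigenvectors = [[0.83+0.00j, (0.83-0j), (0.83+0j)], [(0.36+0.07j), (0.36-0.07j), (0.23+0j)], [(-0.42+0.06j), -0.42-0.06j, (0.51+0j)]]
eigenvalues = [(-0.03+0.02j), (-0.03-0.02j), (-0+0j)]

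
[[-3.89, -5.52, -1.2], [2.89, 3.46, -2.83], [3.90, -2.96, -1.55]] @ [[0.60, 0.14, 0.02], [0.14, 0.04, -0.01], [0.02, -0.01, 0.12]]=[[-3.13, -0.75, -0.17], [2.16, 0.57, -0.32], [1.89, 0.44, -0.08]]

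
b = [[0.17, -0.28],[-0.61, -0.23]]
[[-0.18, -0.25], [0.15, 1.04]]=b @[[-0.40, -1.66], [0.4, -0.13]]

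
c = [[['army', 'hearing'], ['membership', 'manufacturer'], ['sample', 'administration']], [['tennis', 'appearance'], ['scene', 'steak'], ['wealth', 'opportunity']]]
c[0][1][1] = 'manufacturer'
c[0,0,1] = 'hearing'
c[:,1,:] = [['membership', 'manufacturer'], ['scene', 'steak']]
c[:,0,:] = [['army', 'hearing'], ['tennis', 'appearance']]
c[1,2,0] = 'wealth'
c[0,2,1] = 'administration'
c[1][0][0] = 'tennis'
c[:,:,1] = [['hearing', 'manufacturer', 'administration'], ['appearance', 'steak', 'opportunity']]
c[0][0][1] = 'hearing'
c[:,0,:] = [['army', 'hearing'], ['tennis', 'appearance']]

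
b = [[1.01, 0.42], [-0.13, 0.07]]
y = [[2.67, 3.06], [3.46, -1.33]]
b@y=[[4.15, 2.53], [-0.1, -0.49]]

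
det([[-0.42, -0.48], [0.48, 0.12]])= 0.180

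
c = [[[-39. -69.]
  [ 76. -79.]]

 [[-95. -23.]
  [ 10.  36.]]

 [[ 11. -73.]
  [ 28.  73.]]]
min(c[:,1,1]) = -79.0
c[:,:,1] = [[-69.0, -79.0], [-23.0, 36.0], [-73.0, 73.0]]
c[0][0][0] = -39.0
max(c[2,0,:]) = 11.0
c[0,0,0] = -39.0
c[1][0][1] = -23.0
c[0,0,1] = -69.0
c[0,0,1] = -69.0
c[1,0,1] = -23.0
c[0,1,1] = -79.0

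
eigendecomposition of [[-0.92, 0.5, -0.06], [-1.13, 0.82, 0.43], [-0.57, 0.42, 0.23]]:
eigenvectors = [[0.25, 0.79, -0.47], [0.86, 0.55, -0.82], [0.45, 0.27, 0.33]]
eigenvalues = [0.72, -0.59, -0.0]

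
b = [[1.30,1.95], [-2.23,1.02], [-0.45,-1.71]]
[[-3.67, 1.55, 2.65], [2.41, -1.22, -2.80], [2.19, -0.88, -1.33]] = b @[[-1.49, 0.70, 1.44], [-0.89, 0.33, 0.40]]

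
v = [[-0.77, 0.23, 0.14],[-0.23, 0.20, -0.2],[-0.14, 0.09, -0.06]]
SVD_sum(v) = [[-0.76, 0.27, 0.05], [-0.25, 0.09, 0.02], [-0.15, 0.05, 0.01]] + [[-0.01, -0.04, 0.09], [0.02, 0.11, -0.22], [0.01, 0.04, -0.07]] + [[-0.0, -0.00, -0.00], [-0.00, -0.0, -0.00], [0.00, 0.0, 0.0]]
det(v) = -0.00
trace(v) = -0.63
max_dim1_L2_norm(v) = 0.82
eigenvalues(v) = [(-0.67+0j), (0.02+0j), (0.02-0j)]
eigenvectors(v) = [[(0.94+0j), -0.32+0.00j, -0.32-0.00j], [0.29+0.00j, (-0.86+0j), -0.86-0.00j], [0.17+0.00j, (-0.4+0.01j), (-0.4-0.01j)]]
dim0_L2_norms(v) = [0.82, 0.32, 0.25]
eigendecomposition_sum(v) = [[-0.77+0.00j, 0.18-0.00j, 0.23-0.00j], [(-0.24+0j), (0.05-0j), 0.07-0.00j], [(-0.14+0j), (0.03-0j), 0.04-0.00j]] + [[-0.03j, (0.03-0.24j), -0.05+0.55j], [0.00-0.07j, (0.07-0.65j), (-0.14+1.47j)], [-0.03j, (0.03-0.3j), (-0.05+0.68j)]] + [[0.03j, (0.03+0.24j), (-0.05-0.55j)], [0.00+0.07j, (0.07+0.65j), -0.14-1.47j], [0.03j, 0.03+0.30j, -0.05-0.68j]]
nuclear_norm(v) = 1.14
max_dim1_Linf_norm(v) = 0.77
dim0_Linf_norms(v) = [0.77, 0.23, 0.2]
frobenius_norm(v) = 0.91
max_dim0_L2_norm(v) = 0.82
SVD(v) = [[-0.93,0.35,-0.07], [-0.31,-0.89,-0.33], [-0.18,-0.29,0.94]] @ diag([0.8682816103844231, 0.2751092752831365, 0.001389863813613981]) @ [[0.94, -0.34, -0.07], [-0.1, -0.45, 0.89], [0.33, 0.83, 0.45]]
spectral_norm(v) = 0.87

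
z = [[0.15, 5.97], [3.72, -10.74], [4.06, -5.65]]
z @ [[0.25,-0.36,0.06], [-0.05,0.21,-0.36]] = [[-0.26, 1.2, -2.14], [1.47, -3.59, 4.09], [1.3, -2.65, 2.28]]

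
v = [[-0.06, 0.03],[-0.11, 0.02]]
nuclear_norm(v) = 0.15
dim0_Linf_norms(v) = [0.11, 0.03]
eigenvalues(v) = [(-0.02+0.04j), (-0.02-0.04j)]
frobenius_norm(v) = 0.13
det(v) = 0.00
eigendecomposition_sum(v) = [[(-0.03+0.01j), (0.01+0.01j)], [-0.05-0.03j, (0.01+0.03j)]] + [[(-0.03-0.01j), 0.01-0.01j], [-0.05+0.03j, 0.01-0.03j]]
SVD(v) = [[-0.51, -0.86], [-0.86, 0.51]] @ diag([0.129369641387729, 0.01623255639788139]) @ [[0.97, -0.25],[-0.25, -0.97]]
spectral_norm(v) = 0.13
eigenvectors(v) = [[(0.32-0.33j), (0.32+0.33j)], [0.89+0.00j, 0.89-0.00j]]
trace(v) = -0.04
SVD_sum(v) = [[-0.06,0.02], [-0.11,0.03]] + [[0.0,0.01], [-0.00,-0.01]]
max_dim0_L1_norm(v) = 0.17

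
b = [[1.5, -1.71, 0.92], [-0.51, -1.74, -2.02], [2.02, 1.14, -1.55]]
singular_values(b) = [2.8, 2.73, 2.42]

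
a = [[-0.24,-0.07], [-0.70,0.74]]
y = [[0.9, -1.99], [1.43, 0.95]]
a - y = [[-1.14, 1.92], [-2.13, -0.21]]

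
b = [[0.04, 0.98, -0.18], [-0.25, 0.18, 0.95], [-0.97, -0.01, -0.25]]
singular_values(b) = [1.0, 1.0, 1.0]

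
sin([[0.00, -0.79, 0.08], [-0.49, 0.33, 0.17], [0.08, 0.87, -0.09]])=[[-0.01,-0.71,0.08], [-0.44,0.28,0.15], [0.09,0.78,-0.09]]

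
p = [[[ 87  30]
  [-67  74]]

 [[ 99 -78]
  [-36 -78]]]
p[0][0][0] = 87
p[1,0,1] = -78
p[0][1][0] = -67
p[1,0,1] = -78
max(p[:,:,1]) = 74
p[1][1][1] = -78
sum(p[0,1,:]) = 7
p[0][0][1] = 30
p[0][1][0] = -67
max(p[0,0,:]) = 87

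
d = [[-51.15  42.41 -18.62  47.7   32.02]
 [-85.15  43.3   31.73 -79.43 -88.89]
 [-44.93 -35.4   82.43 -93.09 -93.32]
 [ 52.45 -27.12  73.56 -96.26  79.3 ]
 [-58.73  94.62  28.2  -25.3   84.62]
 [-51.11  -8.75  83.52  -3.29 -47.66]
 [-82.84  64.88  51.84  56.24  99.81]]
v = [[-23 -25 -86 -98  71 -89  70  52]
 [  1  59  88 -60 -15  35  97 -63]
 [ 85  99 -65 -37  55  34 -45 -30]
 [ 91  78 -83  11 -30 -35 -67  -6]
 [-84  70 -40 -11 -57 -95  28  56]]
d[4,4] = 84.62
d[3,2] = 73.56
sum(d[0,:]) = 52.36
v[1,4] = -15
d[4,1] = 94.62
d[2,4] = -93.32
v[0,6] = 70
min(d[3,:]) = -96.26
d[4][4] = 84.62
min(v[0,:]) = -98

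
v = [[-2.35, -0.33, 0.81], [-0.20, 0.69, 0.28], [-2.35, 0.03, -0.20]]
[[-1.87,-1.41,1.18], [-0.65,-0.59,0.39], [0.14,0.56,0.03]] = v@[[0.11, -0.07, -0.11], [-0.09, -0.07, 0.06], [-2.03, -1.97, 1.16]]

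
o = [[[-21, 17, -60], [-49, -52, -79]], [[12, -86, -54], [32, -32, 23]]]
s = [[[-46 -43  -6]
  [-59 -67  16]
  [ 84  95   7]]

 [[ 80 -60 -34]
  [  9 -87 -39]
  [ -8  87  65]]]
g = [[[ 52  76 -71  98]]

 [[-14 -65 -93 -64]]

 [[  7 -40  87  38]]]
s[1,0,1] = -60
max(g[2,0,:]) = 87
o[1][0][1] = -86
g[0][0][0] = 52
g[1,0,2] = -93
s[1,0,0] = 80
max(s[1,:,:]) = 87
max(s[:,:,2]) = 65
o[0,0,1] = 17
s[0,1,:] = [-59, -67, 16]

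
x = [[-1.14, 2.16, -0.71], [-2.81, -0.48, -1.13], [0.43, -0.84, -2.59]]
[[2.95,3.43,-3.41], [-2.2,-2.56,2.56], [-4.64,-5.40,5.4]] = x@[[-0.01,  -0.01,  0.01],[1.76,  2.05,  -2.04],[1.22,  1.42,  -1.42]]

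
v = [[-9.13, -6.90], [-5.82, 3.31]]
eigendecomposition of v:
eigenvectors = [[-0.93, 0.42], [-0.36, -0.91]]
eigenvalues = [-11.79, 5.97]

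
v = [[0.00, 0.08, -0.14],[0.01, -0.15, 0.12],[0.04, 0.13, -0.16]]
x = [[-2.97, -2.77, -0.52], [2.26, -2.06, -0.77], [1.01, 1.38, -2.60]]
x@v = [[-0.05, 0.11, 0.17], [-0.05, 0.39, -0.44], [-0.09, -0.46, 0.44]]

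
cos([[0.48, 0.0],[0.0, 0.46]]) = [[0.89, 0.00], [0.0, 0.9]]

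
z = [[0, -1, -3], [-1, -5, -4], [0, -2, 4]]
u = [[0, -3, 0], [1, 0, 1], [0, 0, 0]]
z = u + [[0, 2, -3], [-2, -5, -5], [0, -2, 4]]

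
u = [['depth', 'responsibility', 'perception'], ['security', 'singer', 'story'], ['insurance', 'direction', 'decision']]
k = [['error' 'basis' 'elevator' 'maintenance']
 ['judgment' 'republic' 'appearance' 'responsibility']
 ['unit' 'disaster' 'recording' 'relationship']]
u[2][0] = 'insurance'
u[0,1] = 'responsibility'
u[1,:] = ['security', 'singer', 'story']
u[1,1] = 'singer'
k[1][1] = 'republic'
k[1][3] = 'responsibility'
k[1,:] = ['judgment', 'republic', 'appearance', 'responsibility']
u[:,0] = ['depth', 'security', 'insurance']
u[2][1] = 'direction'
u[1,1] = 'singer'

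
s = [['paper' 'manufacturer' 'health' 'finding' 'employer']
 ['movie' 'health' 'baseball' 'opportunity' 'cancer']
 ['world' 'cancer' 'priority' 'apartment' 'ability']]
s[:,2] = ['health', 'baseball', 'priority']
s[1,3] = 'opportunity'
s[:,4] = ['employer', 'cancer', 'ability']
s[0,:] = ['paper', 'manufacturer', 'health', 'finding', 'employer']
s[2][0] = 'world'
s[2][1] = 'cancer'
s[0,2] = 'health'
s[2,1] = 'cancer'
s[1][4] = 'cancer'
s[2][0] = 'world'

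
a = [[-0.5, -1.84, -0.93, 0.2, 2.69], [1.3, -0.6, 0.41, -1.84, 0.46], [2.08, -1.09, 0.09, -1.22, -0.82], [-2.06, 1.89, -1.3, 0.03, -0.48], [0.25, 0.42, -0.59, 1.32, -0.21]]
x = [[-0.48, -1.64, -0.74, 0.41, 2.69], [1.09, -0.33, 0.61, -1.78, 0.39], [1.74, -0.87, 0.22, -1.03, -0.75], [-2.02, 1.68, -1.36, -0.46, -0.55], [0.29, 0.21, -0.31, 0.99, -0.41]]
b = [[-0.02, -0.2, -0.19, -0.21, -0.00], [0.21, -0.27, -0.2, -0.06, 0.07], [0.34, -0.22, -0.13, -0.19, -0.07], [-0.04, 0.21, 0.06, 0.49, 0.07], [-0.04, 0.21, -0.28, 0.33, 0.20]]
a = x + b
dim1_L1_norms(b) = [0.62, 0.81, 0.95, 0.87, 1.06]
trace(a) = -1.19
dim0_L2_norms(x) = [2.93, 2.53, 1.71, 2.36, 2.9]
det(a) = 20.85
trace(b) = 0.27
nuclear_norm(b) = 1.83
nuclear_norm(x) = 10.71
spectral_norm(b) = 0.85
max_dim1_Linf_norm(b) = 0.49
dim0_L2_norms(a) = [3.25, 2.95, 1.75, 2.58, 2.9]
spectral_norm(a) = 4.40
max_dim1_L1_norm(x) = 6.07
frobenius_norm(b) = 1.04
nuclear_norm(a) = 11.65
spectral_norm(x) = 3.83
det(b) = -0.00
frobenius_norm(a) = 6.11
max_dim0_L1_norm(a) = 6.19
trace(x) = -1.46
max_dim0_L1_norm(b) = 1.28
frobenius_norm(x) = 5.65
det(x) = 10.24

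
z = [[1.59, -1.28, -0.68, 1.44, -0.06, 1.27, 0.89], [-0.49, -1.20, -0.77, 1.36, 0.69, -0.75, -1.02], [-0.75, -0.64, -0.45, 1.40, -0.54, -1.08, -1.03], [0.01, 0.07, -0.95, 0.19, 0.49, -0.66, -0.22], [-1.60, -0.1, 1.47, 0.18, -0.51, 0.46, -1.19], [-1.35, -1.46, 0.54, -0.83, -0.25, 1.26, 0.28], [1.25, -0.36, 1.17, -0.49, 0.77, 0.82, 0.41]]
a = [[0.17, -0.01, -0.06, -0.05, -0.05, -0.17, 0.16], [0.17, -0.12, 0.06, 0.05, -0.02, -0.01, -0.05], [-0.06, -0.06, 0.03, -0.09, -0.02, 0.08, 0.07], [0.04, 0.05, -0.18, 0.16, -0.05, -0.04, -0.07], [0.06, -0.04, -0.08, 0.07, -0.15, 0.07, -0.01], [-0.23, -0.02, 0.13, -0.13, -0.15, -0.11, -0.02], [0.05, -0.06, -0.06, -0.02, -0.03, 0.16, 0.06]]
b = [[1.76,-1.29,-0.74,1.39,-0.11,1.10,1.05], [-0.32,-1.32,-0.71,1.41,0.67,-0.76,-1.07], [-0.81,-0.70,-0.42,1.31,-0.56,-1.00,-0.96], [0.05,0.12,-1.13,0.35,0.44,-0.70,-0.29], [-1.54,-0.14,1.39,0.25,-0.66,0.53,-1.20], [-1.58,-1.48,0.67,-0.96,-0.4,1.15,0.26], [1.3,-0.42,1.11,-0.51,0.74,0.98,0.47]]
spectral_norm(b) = 3.89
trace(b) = 1.33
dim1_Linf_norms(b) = [1.76, 1.41, 1.31, 1.13, 1.54, 1.58, 1.3]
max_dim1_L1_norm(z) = 7.21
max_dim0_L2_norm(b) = 3.23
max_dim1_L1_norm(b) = 7.44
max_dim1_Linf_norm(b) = 1.76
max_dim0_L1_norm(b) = 7.36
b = a + z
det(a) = -0.00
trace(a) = 0.04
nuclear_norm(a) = 1.50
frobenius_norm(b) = 6.54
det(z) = 3.35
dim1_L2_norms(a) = [0.3, 0.23, 0.17, 0.27, 0.21, 0.35, 0.2]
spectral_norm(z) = 3.79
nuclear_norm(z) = 13.95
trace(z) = 1.29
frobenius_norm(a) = 0.67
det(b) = 4.70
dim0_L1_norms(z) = [7.04, 5.11, 6.03, 5.89, 3.31, 6.3, 5.04]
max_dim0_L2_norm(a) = 0.35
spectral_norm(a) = 0.43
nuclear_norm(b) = 14.24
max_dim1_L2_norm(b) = 3.09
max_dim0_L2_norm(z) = 3.05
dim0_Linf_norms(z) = [1.6, 1.46, 1.47, 1.44, 0.77, 1.27, 1.19]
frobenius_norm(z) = 6.38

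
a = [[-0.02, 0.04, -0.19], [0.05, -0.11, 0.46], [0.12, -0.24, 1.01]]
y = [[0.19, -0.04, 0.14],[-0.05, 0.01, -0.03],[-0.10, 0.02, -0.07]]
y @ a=[[0.01, -0.02, 0.09], [-0.0, 0.00, -0.02], [-0.01, 0.01, -0.04]]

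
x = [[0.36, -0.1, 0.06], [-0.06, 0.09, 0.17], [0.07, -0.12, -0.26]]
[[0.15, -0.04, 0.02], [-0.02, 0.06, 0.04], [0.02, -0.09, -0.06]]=x@[[0.39, -0.02, 0.05],[-0.02, 0.44, 0.12],[0.05, 0.12, 0.17]]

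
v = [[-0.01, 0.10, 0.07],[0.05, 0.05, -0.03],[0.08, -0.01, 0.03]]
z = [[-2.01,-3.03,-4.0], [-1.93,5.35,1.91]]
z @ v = [[-0.45, -0.31, -0.17],[0.44, 0.06, -0.24]]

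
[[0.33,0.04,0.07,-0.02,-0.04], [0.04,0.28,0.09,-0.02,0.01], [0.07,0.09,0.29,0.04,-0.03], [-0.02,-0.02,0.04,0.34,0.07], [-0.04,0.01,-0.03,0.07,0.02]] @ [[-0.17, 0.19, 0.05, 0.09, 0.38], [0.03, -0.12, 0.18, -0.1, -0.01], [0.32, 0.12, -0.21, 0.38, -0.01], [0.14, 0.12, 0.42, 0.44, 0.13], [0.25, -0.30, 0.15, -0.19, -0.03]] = [[-0.05,0.08,-0.01,0.05,0.12], [0.03,-0.02,0.03,-0.00,0.01], [0.08,0.05,-0.03,0.13,0.03], [0.08,0.02,0.14,0.15,0.03], [0.01,-0.01,0.04,0.01,-0.01]]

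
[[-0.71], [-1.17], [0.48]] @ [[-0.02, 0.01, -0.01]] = [[0.01, -0.01, 0.01], [0.02, -0.01, 0.01], [-0.01, 0.0, -0.00]]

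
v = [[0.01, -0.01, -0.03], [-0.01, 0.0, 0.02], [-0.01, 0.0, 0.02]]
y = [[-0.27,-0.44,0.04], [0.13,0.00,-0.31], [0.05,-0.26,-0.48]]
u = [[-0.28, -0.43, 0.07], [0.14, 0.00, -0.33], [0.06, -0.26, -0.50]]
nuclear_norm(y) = 1.16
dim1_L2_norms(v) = [0.03, 0.02, 0.02]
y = u + v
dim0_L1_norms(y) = [0.45, 0.7, 0.83]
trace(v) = 0.03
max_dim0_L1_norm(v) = 0.07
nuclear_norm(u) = 1.19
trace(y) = -0.75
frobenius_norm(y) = 0.83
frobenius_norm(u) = 0.85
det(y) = -0.00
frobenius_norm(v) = 0.05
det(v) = 0.00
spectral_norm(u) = 0.65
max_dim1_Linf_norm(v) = 0.03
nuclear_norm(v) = 0.05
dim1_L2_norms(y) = [0.52, 0.34, 0.55]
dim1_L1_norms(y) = [0.75, 0.44, 0.79]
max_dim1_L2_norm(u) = 0.57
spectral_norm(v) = 0.05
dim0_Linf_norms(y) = [0.27, 0.44, 0.48]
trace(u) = -0.78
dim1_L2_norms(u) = [0.52, 0.36, 0.57]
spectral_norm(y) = 0.64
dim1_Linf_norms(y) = [0.44, 0.31, 0.48]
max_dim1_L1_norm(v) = 0.05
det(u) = -0.00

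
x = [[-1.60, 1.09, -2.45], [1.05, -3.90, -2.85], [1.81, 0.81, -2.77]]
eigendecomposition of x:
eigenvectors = [[(-0.66+0j), (-0.66-0j), -0.39+0.00j], [-0.36-0.31j, -0.36+0.31j, (0.92+0j)], [(-0.27+0.52j), -0.27-0.52j, (-0.02+0j)]]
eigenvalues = [(-1.99+2.45j), (-1.99-2.45j), (-4.28+0j)]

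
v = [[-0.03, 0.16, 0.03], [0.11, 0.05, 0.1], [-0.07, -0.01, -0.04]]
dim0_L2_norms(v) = [0.13, 0.17, 0.11]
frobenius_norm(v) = 0.24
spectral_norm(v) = 0.19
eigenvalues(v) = [-0.15, 0.11, 0.02]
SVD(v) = [[0.63, -0.77, -0.11], [0.72, 0.51, 0.47], [-0.31, -0.37, 0.88]] @ diag([0.19118145185055418, 0.14807642194196793, 0.01109169658702051]) @ [[0.43,0.73,0.54], [0.72,-0.63,0.29], [-0.55,-0.26,0.79]]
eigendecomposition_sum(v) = [[-0.08,  0.06,  -0.03], [0.07,  -0.05,  0.03], [-0.04,  0.03,  -0.02]] + [[0.05,0.11,0.08], [0.04,0.11,0.08], [-0.02,-0.06,-0.05]] + [[0.0, -0.01, -0.02], [0.0, -0.01, -0.01], [-0.0, 0.02, 0.03]]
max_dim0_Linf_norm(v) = 0.16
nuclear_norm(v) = 0.35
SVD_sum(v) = [[0.05, 0.09, 0.06], [0.06, 0.10, 0.07], [-0.02, -0.04, -0.03]] + [[-0.08, 0.07, -0.03], [0.05, -0.05, 0.02], [-0.04, 0.04, -0.02]] + [[0.0,0.0,-0.0], [-0.0,-0.00,0.00], [-0.01,-0.00,0.01]]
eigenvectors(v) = [[0.7, -0.67, -0.59],[-0.59, -0.65, -0.32],[0.4, 0.36, 0.74]]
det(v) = -0.00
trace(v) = -0.02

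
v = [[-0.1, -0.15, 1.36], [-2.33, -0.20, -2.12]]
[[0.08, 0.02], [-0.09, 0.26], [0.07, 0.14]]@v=[[-0.05, -0.02, 0.07], [-0.6, -0.04, -0.67], [-0.33, -0.04, -0.2]]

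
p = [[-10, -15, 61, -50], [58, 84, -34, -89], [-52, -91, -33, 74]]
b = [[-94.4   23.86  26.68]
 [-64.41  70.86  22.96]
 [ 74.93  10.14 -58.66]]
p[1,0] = 58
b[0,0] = -94.4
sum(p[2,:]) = -102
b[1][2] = 22.96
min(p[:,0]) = -52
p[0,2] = 61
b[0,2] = 26.68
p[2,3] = 74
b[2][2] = -58.66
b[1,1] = 70.86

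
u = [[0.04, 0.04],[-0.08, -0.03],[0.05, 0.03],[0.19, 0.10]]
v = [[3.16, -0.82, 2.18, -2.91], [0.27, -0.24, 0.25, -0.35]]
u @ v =[[0.14, -0.04, 0.10, -0.13], [-0.26, 0.07, -0.18, 0.24], [0.17, -0.05, 0.12, -0.16], [0.63, -0.18, 0.44, -0.59]]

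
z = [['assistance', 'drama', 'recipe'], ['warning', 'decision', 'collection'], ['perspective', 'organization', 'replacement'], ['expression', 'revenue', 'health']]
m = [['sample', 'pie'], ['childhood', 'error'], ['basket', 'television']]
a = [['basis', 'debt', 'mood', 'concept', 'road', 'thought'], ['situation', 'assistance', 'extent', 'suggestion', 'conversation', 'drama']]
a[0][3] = 'concept'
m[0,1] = 'pie'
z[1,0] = 'warning'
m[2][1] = 'television'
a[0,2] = 'mood'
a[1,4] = 'conversation'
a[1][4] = 'conversation'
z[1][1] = 'decision'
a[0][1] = 'debt'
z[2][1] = 'organization'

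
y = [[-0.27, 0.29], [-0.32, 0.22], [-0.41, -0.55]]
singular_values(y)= [0.69, 0.55]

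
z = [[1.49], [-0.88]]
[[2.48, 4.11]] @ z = [[0.08]]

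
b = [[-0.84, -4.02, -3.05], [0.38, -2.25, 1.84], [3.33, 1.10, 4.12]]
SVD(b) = [[-0.67, 0.55, -0.50], [0.07, 0.72, 0.69], [0.74, 0.43, -0.52]] @ diag([6.909391607255925, 3.8405982981040143, 1.2427438715125099]) @ [[0.44, 0.49, 0.75], [0.32, -0.87, 0.37], [-0.84, -0.08, 0.54]]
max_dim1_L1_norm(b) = 8.55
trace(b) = 1.03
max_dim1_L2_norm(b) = 5.41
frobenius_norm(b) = 8.00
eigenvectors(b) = [[-0.72+0.00j,(-0.72-0j),-0.64+0.00j],[0.18+0.10j,(0.18-0.1j),(-0.65+0j)],[(0.44+0.49j),0.44-0.49j,0.40+0.00j]]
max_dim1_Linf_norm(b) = 4.12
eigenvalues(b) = [(2.02+2.62j), (2.02-2.62j), (-3.01+0j)]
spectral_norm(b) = 6.91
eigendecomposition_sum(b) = [[(-0.26+2.07j), (-0.83-1.01j), (-1.76+1.69j)], [(0.35-0.49j), (0.07+0.37j), (0.68-0.19j)], [(1.57-1.07j), -0.19+1.17j, 2.21+0.18j]] + [[-0.26-2.07j, (-0.83+1.01j), -1.76-1.69j],[0.35+0.49j, 0.07-0.37j, 0.68+0.19j],[1.57+1.07j, (-0.19-1.17j), (2.21-0.18j)]] + [[-0.32+0.00j, (-2.37-0j), (0.48-0j)],[(-0.32+0j), (-2.4-0j), (0.48-0j)],[(0.2-0j), (1.48+0j), (-0.3+0j)]]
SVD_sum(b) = [[-2.04, -2.24, -3.49],  [0.21, 0.23, 0.35],  [2.26, 2.48, 3.86]] + [[0.68,  -1.83,  0.78], [0.89,  -2.41,  1.02], [0.53,  -1.43,  0.61]] + [[0.52, 0.05, -0.34], [-0.72, -0.07, 0.47], [0.54, 0.05, -0.35]]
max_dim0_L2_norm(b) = 5.45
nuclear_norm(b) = 11.99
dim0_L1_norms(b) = [4.55, 7.37, 9.01]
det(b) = -32.98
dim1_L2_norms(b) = [5.12, 2.93, 5.41]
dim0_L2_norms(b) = [3.46, 4.74, 5.45]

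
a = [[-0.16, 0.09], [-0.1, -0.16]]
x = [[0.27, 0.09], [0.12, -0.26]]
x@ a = [[-0.05, 0.01], [0.01, 0.05]]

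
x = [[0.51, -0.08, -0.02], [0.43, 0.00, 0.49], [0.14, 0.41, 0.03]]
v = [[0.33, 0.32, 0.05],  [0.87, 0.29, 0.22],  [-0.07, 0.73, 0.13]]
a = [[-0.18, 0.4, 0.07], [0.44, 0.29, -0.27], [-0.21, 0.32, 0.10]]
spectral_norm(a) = 0.60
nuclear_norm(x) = 1.53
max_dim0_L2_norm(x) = 0.68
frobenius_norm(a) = 0.84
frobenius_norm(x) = 0.94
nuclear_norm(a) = 1.19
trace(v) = 0.75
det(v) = -0.05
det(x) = -0.11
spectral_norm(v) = 1.08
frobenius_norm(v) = 1.29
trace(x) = 0.54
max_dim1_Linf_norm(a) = 0.44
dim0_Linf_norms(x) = [0.51, 0.41, 0.49]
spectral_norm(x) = 0.77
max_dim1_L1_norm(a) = 1.0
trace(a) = 0.21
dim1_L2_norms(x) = [0.52, 0.65, 0.43]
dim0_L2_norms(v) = [0.93, 0.85, 0.26]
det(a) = -0.00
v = x + a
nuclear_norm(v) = 1.84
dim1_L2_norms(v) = [0.46, 0.94, 0.74]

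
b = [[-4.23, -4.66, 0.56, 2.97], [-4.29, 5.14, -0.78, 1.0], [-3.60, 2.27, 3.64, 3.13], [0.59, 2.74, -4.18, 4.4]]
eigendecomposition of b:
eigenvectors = [[(-0.89+0j), 0.37+0.00j, (-0.13+0.06j), (-0.13-0.06j)], [-0.36+0.00j, (-0.63+0j), -0.20+0.06j, -0.20-0.06j], [(-0.26+0j), -0.55+0.00j, (-0.15+0.63j), -0.15-0.63j], [(0.04+0j), 0.41+0.00j, -0.72+0.00j, -0.72-0.00j]]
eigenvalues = [(-6.1+0j), (6.3+0j), (4.37+3.39j), (4.37-3.39j)]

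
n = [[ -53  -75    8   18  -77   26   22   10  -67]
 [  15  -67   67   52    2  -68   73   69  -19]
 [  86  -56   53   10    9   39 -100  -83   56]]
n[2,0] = 86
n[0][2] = 8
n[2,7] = -83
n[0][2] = 8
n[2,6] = -100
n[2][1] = -56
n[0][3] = 18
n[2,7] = -83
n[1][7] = 69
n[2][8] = 56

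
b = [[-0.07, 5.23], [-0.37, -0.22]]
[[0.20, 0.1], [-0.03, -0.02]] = b@[[0.07,0.04], [0.04,0.02]]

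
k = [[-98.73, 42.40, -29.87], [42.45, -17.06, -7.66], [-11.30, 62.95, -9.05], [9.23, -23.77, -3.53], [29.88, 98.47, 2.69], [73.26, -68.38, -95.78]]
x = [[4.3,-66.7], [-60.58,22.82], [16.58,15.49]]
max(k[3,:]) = 9.23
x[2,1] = 15.49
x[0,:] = [4.3, -66.7]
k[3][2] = -3.53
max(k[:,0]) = 73.26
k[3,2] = -3.53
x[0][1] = -66.7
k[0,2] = -29.87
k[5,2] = -95.78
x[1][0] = -60.58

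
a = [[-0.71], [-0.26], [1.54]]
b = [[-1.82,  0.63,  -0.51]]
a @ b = [[1.29, -0.45, 0.36], [0.47, -0.16, 0.13], [-2.80, 0.97, -0.79]]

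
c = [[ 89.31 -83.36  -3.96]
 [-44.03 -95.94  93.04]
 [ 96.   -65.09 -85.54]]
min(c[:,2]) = -85.54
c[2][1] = -65.09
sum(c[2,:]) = -54.63000000000001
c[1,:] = [-44.03, -95.94, 93.04]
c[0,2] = -3.96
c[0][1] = -83.36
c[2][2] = -85.54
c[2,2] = -85.54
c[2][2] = -85.54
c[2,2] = -85.54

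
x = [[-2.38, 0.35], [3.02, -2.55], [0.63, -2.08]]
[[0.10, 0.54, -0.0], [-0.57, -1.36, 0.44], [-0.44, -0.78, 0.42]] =x @ [[-0.01, -0.18, -0.03], [0.21, 0.32, -0.21]]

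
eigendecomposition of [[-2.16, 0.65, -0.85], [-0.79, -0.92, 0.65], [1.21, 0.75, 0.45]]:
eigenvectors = [[-0.66+0.00j, (-0.66-0j), (-0.16+0j)],[(-0.18-0.58j), (-0.18+0.58j), 0.45+0.00j],[0.28+0.35j, (0.28-0.35j), 0.88+0.00j]]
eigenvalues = [(-1.62+1.01j), (-1.62-1.01j), (0.62+0j)]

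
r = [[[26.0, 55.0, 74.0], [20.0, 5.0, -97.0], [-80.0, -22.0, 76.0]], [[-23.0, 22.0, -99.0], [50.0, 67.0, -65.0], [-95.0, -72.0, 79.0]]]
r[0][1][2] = -97.0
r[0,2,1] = -22.0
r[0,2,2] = 76.0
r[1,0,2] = -99.0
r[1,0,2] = -99.0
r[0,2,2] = 76.0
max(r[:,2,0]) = -80.0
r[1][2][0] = -95.0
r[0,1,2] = -97.0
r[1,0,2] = -99.0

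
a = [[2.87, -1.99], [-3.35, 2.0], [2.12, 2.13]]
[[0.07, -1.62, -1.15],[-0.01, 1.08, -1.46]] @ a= [[3.19, -5.83], [-6.74, -0.93]]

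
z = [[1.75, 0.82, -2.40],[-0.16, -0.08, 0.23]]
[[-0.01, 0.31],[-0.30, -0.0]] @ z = [[-0.07, -0.03, 0.1], [-0.52, -0.25, 0.72]]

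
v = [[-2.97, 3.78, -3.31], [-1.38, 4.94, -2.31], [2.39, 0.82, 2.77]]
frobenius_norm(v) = 8.93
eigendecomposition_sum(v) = [[(-1.26+0j), 0.89-0.00j, -0.57+0.00j], [(0.02-0j), -0.02+0.00j, (0.01-0j)], [0.81-0.00j, (-0.58+0j), 0.37-0.00j]] + [[-0.86+0.18j, 1.44+0.76j, -1.37+0.25j],[(-0.7+1.24j), (2.48-0.96j), (-1.16+1.95j)],[(0.79+1.55j), (0.7-3.17j), (1.2+2.5j)]] + [[(-0.86-0.18j), 1.44-0.76j, (-1.37-0.25j)], [(-0.7-1.24j), 2.48+0.96j, -1.16-1.95j], [0.79-1.55j, 0.70+3.17j, 1.20-2.50j]]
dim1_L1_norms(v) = [10.06, 8.63, 5.98]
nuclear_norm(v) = 12.10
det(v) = -9.86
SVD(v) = [[-0.71, 0.12, 0.69], [-0.66, -0.47, -0.59], [0.25, -0.88, 0.41]] @ diag([8.169120505171351, 3.5943834276478057, 0.335824280003364]) @ [[0.44, -0.70, 0.56], [-0.51, -0.71, -0.49], [-0.74, 0.07, 0.67]]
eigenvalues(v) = [(-0.9+0j), (2.82+1.72j), (2.82-1.72j)]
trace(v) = 4.74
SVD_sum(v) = [[-2.57, 4.08, -3.25],[-2.37, 3.77, -3.00],[0.9, -1.42, 1.13]] + [[-0.23,-0.32,-0.22],  [0.85,1.19,0.82],  [1.59,2.23,1.54]] + [[-0.17, 0.02, 0.16],[0.15, -0.01, -0.13],[-0.10, 0.01, 0.09]]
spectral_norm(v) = 8.17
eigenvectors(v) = [[(-0.84+0j), (0.1-0.35j), (0.1+0.35j)], [(0.02+0j), (-0.33-0.49j), (-0.33+0.49j)], [(0.54+0j), -0.72+0.00j, (-0.72-0j)]]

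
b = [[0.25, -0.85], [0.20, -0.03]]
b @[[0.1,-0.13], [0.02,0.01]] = [[0.01, -0.04], [0.02, -0.03]]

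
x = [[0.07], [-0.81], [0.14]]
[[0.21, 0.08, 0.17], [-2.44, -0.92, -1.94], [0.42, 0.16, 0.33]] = x@[[3.01, 1.13, 2.39]]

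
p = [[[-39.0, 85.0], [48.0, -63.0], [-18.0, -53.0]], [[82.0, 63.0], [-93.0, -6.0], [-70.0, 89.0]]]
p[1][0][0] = 82.0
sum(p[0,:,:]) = -40.0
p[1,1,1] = -6.0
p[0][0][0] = -39.0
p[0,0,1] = 85.0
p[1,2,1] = 89.0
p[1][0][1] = 63.0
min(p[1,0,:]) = 63.0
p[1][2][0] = -70.0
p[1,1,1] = -6.0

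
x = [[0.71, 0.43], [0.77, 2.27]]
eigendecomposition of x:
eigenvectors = [[-0.92, -0.24], [0.40, -0.97]]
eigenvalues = [0.52, 2.46]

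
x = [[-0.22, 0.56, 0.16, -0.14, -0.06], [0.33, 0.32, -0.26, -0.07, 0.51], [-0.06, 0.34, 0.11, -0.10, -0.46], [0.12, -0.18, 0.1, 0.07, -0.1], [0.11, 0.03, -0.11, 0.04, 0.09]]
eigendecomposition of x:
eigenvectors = [[(-0.6+0j), (-0.5-0.07j), (-0.5+0.07j), -0.81+0.00j, (0.36+0j)], [-0.70+0.00j, (-0.22-0.04j), -0.22+0.04j, 0.32+0.00j, -0.26+0.00j], [-0.38+0.00j, -0.63+0.00j, -0.63-0.00j, -0.14+0.00j, 0.64+0.00j], [0.05+0.00j, (-0.33+0.44j), (-0.33-0.44j), (0.45+0j), -0.57+0.00j], [-0.10+0.00j, 0.04+0.06j, (0.04-0.06j), 0.11+0.00j, (0.26+0j)]]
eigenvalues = [(0.54+0j), (0.16+0.13j), (0.16-0.13j), (-0.33+0j), (-0.15+0j)]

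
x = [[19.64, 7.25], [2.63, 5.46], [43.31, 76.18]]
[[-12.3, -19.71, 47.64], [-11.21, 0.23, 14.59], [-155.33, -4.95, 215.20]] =x @ [[0.16, -1.24, 1.75], [-2.13, 0.64, 1.83]]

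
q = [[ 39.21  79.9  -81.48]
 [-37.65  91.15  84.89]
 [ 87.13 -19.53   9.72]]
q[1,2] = 84.89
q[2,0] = 87.13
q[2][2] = 9.72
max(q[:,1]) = 91.15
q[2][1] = -19.53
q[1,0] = -37.65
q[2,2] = 9.72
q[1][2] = 84.89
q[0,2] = -81.48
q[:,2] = [-81.48, 84.89, 9.72]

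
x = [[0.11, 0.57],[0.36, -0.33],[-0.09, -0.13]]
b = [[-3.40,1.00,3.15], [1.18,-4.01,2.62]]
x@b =[[0.3, -2.18, 1.84], [-1.61, 1.68, 0.27], [0.15, 0.43, -0.62]]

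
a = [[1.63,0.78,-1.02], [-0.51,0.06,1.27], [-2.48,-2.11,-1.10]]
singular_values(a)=[3.74, 2.0, 0.02]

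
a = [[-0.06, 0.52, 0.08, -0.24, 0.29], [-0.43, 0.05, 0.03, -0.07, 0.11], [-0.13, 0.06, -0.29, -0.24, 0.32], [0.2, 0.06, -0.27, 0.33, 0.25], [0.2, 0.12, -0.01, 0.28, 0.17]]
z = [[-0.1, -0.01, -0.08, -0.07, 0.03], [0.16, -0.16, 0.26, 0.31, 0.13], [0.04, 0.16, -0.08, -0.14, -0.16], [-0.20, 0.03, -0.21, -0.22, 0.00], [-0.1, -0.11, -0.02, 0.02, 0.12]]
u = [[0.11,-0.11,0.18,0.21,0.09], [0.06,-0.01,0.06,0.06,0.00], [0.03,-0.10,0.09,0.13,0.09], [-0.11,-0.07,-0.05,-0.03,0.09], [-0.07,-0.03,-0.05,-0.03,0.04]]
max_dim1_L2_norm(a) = 0.65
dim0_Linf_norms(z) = [0.2, 0.16, 0.26, 0.31, 0.16]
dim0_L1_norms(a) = [1.02, 0.81, 0.68, 1.16, 1.14]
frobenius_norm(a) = 1.16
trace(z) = -0.44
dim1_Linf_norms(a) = [0.52, 0.43, 0.32, 0.33, 0.28]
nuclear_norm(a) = 2.25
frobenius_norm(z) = 0.71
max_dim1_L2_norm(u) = 0.33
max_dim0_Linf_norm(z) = 0.31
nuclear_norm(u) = 0.62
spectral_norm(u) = 0.40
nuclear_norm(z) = 0.97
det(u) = 0.00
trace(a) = 0.20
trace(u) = 0.20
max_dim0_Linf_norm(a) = 0.52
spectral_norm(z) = 0.63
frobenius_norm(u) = 0.45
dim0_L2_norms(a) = [0.53, 0.54, 0.41, 0.55, 0.54]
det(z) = -0.00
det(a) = -0.00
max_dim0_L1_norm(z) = 0.76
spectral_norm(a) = 0.76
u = a @ z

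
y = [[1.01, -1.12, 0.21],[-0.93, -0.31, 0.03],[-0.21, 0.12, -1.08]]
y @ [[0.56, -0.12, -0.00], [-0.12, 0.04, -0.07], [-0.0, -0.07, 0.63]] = [[0.70,-0.18,0.21], [-0.48,0.1,0.04], [-0.13,0.11,-0.69]]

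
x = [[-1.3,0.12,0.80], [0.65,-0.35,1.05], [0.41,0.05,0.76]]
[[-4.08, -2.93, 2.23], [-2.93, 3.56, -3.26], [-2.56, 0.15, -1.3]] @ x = [[4.31,0.65,-4.65], [4.79,-1.76,-1.08], [2.89,-0.42,-2.88]]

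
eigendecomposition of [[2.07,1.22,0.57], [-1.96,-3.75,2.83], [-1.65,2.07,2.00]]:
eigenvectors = [[0.20-0.53j, (0.2+0.53j), 0.14+0.00j], [0.31+0.10j, 0.31-0.10j, -0.93+0.00j], [0.76+0.00j, (0.76-0j), (0.34+0j)]]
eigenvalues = [(2.39+1.41j), (2.39-1.41j), (-4.46+0j)]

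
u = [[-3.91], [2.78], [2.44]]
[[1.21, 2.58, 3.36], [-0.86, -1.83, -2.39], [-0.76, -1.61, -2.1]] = u @[[-0.31, -0.66, -0.86]]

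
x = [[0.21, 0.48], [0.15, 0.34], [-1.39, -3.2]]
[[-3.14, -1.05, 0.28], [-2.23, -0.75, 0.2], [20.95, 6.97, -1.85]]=x @ [[-0.75, -2.69, -0.21],[-6.22, -1.01, 0.67]]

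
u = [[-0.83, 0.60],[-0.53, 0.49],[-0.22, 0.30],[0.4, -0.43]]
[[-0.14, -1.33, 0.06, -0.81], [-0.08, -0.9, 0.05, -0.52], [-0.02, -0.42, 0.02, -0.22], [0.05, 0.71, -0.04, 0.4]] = u @ [[0.24, 1.29, -0.04, 0.95], [0.10, -0.44, 0.05, -0.04]]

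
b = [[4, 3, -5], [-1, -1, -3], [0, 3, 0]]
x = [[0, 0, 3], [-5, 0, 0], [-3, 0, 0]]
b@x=[[0, 0, 12], [14, 0, -3], [-15, 0, 0]]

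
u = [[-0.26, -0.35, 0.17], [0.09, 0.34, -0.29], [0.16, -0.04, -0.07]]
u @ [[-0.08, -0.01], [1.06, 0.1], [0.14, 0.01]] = [[-0.33, -0.03], [0.31, 0.03], [-0.06, -0.01]]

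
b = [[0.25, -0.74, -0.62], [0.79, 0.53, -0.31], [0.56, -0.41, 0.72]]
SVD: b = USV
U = [[0.37, 0.10, 0.92],[-0.7, 0.69, 0.2],[-0.61, -0.72, 0.33]]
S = [1.0, 1.0, 1.0]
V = [[-0.8, -0.39, -0.45], [0.17, 0.58, -0.8], [0.58, -0.71, -0.4]]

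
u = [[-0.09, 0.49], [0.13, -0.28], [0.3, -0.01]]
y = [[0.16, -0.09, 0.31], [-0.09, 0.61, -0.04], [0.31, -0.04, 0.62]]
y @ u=[[0.07, 0.10],[0.08, -0.21],[0.15, 0.16]]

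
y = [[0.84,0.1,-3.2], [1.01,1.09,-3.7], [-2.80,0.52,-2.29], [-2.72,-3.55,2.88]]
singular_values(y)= [7.03, 3.92, 1.95]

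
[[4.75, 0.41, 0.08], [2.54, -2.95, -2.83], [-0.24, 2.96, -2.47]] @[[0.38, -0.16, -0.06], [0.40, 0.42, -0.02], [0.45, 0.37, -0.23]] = [[2.0, -0.56, -0.31], [-1.49, -2.69, 0.56], [-0.02, 0.37, 0.52]]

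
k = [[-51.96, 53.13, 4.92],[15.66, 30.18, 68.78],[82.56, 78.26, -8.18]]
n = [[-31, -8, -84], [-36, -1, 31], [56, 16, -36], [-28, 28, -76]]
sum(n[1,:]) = -6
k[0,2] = 4.92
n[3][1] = 28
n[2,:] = [56, 16, -36]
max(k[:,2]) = 68.78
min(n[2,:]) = -36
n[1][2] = 31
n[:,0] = [-31, -36, 56, -28]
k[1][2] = 68.78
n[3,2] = -76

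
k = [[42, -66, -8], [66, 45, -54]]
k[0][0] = 42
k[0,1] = -66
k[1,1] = 45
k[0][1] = -66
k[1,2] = -54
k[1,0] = 66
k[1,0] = 66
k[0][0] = 42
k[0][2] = -8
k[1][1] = 45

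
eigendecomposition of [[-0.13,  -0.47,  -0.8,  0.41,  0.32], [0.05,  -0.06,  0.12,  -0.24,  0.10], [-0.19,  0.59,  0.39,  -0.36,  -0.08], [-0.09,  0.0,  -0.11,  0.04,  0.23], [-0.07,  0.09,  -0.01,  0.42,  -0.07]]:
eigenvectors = [[0.73, -0.11, -0.78, -0.47, 0.72], [0.29, 0.62, -0.52, 0.04, -0.07], [0.1, -0.53, 0.32, 0.62, -0.69], [0.42, 0.16, -0.02, 0.37, -0.01], [-0.46, -0.54, -0.14, 0.51, -0.08]]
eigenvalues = [-0.4, -0.32, -0.04, 0.29, 0.64]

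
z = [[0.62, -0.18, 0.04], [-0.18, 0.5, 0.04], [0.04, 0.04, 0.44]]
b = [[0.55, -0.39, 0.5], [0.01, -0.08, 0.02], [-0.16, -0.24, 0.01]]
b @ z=[[0.43, -0.27, 0.23], [0.02, -0.04, 0.01], [-0.06, -0.09, -0.01]]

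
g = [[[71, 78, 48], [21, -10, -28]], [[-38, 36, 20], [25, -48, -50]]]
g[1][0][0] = -38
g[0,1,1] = -10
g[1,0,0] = -38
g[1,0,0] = -38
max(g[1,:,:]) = 36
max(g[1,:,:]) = 36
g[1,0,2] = 20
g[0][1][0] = 21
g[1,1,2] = -50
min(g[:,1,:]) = -50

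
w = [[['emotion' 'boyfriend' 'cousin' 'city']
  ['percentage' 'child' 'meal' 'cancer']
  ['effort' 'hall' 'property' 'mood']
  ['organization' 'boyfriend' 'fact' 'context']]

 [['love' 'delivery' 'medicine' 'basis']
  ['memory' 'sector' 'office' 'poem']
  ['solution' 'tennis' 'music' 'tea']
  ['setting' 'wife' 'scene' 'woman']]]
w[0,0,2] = 'cousin'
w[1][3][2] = 'scene'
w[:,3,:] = [['organization', 'boyfriend', 'fact', 'context'], ['setting', 'wife', 'scene', 'woman']]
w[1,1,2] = 'office'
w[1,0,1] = 'delivery'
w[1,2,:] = ['solution', 'tennis', 'music', 'tea']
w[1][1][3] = 'poem'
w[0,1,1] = 'child'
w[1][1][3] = 'poem'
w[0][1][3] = 'cancer'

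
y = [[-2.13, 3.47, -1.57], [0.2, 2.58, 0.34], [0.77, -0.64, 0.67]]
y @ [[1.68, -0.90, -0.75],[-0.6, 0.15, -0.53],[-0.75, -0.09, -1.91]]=[[-4.48, 2.58, 2.76],[-1.47, 0.18, -2.17],[1.18, -0.85, -1.52]]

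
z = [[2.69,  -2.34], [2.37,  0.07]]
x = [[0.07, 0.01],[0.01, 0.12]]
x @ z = [[0.21, -0.16], [0.31, -0.02]]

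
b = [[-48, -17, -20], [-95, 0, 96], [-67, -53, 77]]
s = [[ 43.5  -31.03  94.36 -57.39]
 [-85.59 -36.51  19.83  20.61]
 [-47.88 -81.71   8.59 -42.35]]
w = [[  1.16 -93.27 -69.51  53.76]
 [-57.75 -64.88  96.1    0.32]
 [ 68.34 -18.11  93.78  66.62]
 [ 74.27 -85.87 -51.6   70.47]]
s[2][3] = -42.35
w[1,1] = -64.88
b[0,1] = -17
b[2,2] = 77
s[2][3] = -42.35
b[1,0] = -95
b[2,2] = 77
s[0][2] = 94.36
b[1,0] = -95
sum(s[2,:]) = -163.35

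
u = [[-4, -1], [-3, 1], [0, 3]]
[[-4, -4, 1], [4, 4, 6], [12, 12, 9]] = u@[[0, 0, -1], [4, 4, 3]]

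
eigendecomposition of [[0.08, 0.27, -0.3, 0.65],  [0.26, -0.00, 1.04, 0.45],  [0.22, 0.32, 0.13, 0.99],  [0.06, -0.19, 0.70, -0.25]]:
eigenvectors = [[0.19, 0.55, -0.69, -0.43], [0.76, -0.38, 0.68, -0.82], [0.58, 0.48, 0.21, -0.05], [0.22, -0.57, -0.1, 0.37]]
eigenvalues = [0.99, -1.03, -0.0, 0.0]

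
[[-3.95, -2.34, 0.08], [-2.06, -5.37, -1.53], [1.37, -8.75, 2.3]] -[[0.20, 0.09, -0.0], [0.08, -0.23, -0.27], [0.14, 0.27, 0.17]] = [[-4.15,-2.43,0.08], [-2.14,-5.14,-1.26], [1.23,-9.02,2.13]]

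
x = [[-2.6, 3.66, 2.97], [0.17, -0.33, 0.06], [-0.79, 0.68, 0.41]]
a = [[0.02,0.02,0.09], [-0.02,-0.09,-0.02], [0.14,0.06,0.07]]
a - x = [[2.62, -3.64, -2.88], [-0.19, 0.24, -0.08], [0.93, -0.62, -0.34]]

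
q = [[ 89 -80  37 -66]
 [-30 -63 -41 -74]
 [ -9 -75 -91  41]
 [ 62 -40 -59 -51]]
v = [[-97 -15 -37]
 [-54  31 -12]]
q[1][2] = -41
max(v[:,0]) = -54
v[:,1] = [-15, 31]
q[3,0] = 62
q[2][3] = 41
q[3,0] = 62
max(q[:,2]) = 37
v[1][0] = -54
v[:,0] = [-97, -54]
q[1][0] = -30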